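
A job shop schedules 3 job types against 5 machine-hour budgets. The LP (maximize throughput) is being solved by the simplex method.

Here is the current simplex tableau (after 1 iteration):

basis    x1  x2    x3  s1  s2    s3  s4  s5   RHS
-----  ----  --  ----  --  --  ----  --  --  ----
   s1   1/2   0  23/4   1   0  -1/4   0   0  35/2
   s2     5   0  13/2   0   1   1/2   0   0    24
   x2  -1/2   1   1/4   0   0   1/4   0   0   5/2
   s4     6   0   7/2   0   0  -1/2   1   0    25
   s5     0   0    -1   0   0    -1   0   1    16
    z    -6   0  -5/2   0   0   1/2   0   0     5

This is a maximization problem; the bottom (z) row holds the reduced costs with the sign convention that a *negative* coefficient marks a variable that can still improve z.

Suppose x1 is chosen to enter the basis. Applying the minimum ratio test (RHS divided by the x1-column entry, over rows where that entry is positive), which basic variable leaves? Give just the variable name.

Ratios: row 1 (s1): (35/2)/(1/2) = 35; row 2 (s2): 24/5 = 24/5; row 3 (x2): entry -1/2 ≤ 0, skip; row 4 (s4): 25/6 = 25/6; row 5 (s5): entry 0 ≤ 0, skip.
Minimum ratio 25/6 is in the s4 row, so s4 leaves.

s4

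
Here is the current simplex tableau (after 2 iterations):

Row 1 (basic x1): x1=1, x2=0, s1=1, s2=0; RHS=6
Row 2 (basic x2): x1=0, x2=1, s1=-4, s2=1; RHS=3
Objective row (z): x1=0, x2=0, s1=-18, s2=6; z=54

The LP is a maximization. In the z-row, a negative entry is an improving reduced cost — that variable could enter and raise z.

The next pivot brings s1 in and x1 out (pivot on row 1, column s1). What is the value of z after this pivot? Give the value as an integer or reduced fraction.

162

Minimum ratio for s1: 6/1 = 6.
z changes by −(z-row coeff of s1)·ratio = −(-18)·6 = 108.
New z = 54 + 108 = 162.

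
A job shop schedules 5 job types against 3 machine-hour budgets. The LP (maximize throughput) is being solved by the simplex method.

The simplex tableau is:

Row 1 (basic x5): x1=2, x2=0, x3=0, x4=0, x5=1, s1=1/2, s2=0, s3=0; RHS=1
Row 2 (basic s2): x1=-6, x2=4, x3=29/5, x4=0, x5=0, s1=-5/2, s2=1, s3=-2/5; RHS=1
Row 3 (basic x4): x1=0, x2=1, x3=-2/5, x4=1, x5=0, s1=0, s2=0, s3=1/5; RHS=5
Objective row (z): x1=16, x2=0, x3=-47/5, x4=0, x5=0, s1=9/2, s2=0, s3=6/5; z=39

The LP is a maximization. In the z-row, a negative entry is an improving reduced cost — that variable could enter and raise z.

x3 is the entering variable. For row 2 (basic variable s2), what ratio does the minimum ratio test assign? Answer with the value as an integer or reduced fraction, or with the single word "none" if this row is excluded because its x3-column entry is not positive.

5/29

Ratio = RHS / (x3 entry) = 1 / (29/5) = 5/29.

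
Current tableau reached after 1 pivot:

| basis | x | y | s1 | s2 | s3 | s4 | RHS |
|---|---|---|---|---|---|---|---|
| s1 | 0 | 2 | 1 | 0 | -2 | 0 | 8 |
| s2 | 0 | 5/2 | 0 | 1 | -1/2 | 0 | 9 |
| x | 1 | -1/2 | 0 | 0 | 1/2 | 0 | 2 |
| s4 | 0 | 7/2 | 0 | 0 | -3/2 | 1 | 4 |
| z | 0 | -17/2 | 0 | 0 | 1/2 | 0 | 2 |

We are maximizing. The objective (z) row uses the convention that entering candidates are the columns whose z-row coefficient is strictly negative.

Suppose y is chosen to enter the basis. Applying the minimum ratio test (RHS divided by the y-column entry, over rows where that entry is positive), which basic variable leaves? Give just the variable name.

Ratios: row 1 (s1): 8/2 = 4; row 2 (s2): 9/(5/2) = 18/5; row 3 (x): entry -1/2 ≤ 0, skip; row 4 (s4): 4/(7/2) = 8/7.
Minimum ratio 8/7 is in the s4 row, so s4 leaves.

s4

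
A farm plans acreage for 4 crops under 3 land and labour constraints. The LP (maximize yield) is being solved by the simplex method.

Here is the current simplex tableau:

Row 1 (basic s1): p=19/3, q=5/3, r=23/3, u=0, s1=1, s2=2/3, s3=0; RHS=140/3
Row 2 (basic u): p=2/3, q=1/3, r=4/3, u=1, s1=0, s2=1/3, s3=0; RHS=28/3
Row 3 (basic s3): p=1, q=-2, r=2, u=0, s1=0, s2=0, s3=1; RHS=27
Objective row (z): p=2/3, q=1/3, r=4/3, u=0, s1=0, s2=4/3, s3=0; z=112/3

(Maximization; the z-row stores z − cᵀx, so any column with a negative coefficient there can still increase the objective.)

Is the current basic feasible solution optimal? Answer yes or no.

yes

No objective-row coefficient is strictly negative, so no entering variable exists; the tableau is optimal.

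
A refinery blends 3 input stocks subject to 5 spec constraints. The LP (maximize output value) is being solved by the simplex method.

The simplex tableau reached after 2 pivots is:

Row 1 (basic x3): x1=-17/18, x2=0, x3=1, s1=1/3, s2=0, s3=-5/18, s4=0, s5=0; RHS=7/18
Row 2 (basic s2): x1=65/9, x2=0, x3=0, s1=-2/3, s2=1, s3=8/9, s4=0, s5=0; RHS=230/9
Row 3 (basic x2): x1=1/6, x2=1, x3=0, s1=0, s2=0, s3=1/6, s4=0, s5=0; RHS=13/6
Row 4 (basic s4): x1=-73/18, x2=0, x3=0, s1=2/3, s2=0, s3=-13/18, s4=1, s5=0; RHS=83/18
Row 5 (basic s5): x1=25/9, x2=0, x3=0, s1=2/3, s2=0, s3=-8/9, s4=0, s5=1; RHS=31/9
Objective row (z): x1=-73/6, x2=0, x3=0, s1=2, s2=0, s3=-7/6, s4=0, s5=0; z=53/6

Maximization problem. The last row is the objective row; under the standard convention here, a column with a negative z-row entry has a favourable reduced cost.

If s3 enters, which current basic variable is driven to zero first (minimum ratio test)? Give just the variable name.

Ratios: row 1 (x3): entry -5/18 ≤ 0, skip; row 2 (s2): (230/9)/(8/9) = 115/4; row 3 (x2): (13/6)/(1/6) = 13; row 4 (s4): entry -13/18 ≤ 0, skip; row 5 (s5): entry -8/9 ≤ 0, skip.
Minimum ratio 13 is in the x2 row, so x2 leaves.

x2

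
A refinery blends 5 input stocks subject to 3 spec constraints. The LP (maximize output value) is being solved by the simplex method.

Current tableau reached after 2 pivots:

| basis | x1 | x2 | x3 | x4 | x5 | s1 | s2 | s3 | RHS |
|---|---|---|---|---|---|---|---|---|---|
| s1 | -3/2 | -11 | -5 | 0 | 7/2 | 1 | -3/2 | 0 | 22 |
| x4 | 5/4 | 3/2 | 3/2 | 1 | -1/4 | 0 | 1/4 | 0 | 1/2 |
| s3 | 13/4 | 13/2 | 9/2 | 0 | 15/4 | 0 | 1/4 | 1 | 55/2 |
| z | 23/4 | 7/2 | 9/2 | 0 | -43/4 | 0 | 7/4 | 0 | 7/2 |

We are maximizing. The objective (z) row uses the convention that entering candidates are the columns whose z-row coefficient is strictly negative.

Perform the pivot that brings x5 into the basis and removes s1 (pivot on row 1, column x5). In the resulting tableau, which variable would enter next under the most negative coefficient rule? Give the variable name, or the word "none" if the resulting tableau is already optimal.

Pivot element 7/2. New z-row = old z-row − (-43/4)·(row 1/(7/2)).
Updated z-row coefficients: x1: 8/7, x2: -212/7, x3: -76/7, x4: 0, x5: 0, s1: 43/14, s2: -20/7, s3: 0.
The most negative is -212/7 in column x2, so x2 would enter next.

x2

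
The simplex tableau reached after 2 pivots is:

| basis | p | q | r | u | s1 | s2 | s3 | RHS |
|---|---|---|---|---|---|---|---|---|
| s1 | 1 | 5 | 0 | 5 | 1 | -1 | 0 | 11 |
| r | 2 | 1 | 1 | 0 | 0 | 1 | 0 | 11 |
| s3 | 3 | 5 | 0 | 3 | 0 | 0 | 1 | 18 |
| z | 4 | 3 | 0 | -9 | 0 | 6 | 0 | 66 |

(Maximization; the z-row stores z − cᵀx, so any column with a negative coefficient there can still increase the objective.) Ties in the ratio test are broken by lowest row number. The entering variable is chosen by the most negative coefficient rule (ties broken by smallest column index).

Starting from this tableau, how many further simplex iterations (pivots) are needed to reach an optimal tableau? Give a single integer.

pivot: u in, s1 out → z = 429/5
No improving column remains; optimal.

1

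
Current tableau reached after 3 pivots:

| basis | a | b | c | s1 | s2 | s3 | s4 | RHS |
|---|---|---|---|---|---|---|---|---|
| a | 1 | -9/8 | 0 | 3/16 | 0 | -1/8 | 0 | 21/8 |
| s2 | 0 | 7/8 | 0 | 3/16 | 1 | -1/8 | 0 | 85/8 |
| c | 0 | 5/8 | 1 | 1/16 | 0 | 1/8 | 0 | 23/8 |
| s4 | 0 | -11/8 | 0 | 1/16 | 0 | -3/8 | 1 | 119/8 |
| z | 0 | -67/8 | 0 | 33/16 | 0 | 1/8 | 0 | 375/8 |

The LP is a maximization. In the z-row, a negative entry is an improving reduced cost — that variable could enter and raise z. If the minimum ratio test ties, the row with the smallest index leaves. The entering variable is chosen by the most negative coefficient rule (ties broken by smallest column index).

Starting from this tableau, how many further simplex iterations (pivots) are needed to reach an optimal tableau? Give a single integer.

pivot: b in, c out → z = 427/5
No improving column remains; optimal.

1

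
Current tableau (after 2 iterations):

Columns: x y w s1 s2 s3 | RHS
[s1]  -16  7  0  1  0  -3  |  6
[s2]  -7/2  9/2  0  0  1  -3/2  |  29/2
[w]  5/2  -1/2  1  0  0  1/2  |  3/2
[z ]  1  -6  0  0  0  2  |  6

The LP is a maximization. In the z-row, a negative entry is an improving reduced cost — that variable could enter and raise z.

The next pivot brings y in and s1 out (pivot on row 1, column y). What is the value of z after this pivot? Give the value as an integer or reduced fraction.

78/7

Minimum ratio for y: 6/7 = 6/7.
z changes by −(z-row coeff of y)·ratio = −(-6)·(6/7) = 36/7.
New z = 6 + (36/7) = 78/7.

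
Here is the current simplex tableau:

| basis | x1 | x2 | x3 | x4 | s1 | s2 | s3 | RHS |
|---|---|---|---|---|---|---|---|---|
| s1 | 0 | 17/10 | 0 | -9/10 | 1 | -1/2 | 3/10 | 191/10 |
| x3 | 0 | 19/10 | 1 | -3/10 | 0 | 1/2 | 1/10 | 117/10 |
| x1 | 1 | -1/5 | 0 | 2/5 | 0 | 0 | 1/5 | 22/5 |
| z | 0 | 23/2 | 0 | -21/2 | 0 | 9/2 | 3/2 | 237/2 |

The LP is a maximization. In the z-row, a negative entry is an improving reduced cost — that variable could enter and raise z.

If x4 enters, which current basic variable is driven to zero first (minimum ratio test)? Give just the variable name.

Ratios: row 1 (s1): entry -9/10 ≤ 0, skip; row 2 (x3): entry -3/10 ≤ 0, skip; row 3 (x1): (22/5)/(2/5) = 11.
Minimum ratio 11 is in the x1 row, so x1 leaves.

x1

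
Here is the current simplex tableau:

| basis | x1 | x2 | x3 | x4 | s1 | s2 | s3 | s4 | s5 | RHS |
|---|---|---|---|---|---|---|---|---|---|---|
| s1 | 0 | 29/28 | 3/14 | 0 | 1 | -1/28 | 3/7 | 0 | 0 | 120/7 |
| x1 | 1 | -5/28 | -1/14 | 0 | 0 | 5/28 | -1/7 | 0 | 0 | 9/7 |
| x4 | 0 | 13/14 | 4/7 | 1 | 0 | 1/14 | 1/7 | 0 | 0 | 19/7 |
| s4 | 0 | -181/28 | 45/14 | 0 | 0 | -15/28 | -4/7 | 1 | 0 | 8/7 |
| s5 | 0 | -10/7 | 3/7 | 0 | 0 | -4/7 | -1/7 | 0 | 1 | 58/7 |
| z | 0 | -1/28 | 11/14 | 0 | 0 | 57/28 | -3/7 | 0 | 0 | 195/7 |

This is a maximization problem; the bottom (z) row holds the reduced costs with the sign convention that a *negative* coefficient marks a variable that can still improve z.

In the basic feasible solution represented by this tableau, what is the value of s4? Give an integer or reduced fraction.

8/7

s4 is basic (row 4); its value is the RHS of that row: 8/7.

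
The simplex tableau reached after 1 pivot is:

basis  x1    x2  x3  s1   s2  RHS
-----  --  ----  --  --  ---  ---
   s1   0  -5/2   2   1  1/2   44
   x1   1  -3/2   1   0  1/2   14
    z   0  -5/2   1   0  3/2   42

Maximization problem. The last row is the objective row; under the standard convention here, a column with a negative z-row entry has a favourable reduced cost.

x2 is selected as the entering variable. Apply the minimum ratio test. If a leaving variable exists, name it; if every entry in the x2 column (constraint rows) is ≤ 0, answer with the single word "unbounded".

x2-column entries: row 1: -5/2, row 2: -3/2. All ≤ 0, so x2 can increase without bound; the LP is unbounded in this direction.

unbounded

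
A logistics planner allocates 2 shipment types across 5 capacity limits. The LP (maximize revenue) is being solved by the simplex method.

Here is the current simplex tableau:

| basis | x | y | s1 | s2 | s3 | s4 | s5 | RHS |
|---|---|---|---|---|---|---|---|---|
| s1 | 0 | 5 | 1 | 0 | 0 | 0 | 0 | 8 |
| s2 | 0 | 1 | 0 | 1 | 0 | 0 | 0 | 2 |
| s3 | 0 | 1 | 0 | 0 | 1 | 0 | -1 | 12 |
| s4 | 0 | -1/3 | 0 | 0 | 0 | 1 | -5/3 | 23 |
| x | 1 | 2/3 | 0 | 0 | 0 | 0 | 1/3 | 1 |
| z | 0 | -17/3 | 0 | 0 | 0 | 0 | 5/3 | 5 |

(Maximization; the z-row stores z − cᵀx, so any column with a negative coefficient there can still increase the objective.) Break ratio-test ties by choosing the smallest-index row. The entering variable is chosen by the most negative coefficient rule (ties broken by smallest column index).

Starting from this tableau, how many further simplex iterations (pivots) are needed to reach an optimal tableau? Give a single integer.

1

pivot: y in, x out → z = 27/2
No improving column remains; optimal.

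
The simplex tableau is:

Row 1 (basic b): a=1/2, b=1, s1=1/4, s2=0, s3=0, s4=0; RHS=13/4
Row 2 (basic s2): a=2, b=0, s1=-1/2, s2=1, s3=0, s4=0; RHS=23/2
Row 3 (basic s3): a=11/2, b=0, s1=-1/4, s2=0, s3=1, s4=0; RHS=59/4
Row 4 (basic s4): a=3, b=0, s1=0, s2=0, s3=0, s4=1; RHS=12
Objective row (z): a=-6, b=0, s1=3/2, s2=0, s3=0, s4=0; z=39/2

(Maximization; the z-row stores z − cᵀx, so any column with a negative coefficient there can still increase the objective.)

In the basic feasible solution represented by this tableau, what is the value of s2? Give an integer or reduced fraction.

23/2

s2 is basic (row 2); its value is the RHS of that row: 23/2.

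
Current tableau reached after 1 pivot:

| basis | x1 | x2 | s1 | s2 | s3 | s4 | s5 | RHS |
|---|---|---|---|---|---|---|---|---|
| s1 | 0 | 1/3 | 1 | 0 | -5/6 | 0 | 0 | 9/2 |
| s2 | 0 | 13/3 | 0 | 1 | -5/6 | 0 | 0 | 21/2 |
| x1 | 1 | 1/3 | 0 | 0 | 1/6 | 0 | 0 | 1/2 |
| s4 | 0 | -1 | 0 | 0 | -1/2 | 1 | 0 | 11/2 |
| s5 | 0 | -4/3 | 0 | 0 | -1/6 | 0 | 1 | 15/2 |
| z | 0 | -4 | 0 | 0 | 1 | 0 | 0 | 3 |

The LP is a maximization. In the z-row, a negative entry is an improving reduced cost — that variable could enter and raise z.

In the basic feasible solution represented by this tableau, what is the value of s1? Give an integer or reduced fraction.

s1 is basic (row 1); its value is the RHS of that row: 9/2.

9/2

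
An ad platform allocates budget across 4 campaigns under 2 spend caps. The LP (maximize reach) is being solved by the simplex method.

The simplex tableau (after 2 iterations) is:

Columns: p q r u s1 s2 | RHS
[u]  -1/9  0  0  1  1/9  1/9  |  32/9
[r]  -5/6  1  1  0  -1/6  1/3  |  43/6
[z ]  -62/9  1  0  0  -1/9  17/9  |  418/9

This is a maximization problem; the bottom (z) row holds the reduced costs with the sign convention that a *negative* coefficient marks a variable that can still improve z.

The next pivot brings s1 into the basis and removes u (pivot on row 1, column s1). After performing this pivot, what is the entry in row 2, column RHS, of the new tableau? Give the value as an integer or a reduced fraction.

Pivot element is row 1, column s1: 1/9.
Normalize row 1: new (row 1, RHS) = (32/9)/(1/9) = 32.
row 2 ← row 2 − (-1/6)·(new row 1): 43/6 − (-1/6)·32 = 25/2.

25/2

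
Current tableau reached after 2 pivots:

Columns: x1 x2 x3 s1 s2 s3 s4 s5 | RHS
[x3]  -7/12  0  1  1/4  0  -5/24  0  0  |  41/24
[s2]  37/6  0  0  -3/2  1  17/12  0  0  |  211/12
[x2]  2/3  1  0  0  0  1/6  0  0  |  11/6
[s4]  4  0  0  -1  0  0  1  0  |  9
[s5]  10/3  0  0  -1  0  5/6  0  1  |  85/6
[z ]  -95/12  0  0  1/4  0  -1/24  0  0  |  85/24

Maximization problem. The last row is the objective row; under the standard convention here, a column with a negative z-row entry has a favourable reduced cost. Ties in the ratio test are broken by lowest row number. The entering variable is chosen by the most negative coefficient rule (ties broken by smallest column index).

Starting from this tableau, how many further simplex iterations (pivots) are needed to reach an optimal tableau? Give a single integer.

2

pivot: x1 in, s4 out → z = 1025/48
pivot: s1 in, x2 out → z = 397/16
No improving column remains; optimal.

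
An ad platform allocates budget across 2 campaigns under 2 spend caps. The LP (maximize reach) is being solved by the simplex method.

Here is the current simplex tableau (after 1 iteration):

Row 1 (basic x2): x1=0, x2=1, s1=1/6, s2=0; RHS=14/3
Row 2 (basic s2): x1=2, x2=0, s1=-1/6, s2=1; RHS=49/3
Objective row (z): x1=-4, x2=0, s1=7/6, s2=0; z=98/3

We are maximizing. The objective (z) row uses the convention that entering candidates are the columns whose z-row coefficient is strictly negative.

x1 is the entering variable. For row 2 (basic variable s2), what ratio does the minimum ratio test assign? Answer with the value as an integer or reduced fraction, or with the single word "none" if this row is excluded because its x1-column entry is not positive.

Ratio = RHS / (x1 entry) = (49/3) / 2 = 49/6.

49/6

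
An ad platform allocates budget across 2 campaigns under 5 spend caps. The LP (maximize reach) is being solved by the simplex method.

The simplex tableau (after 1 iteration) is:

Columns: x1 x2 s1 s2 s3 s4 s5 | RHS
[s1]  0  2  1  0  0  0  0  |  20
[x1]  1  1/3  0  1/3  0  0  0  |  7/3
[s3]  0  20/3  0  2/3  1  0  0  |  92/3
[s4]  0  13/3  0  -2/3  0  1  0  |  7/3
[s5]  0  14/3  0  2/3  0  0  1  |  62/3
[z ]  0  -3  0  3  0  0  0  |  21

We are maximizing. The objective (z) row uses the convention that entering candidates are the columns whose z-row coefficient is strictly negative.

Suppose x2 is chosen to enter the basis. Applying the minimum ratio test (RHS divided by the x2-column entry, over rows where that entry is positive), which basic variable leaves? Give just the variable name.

Ratios: row 1 (s1): 20/2 = 10; row 2 (x1): (7/3)/(1/3) = 7; row 3 (s3): (92/3)/(20/3) = 23/5; row 4 (s4): (7/3)/(13/3) = 7/13; row 5 (s5): (62/3)/(14/3) = 31/7.
Minimum ratio 7/13 is in the s4 row, so s4 leaves.

s4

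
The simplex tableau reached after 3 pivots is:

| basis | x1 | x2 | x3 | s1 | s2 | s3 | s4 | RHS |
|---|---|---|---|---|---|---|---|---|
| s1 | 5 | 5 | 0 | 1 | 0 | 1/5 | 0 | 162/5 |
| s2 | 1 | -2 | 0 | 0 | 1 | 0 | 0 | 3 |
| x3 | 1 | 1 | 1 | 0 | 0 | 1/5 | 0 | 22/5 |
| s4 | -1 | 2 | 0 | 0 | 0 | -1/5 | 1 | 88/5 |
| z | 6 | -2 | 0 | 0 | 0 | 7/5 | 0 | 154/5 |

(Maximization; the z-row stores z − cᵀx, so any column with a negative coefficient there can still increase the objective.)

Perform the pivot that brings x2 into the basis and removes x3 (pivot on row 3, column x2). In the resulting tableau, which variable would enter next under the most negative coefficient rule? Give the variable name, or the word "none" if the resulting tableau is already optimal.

none

Pivot element 1. New z-row = old z-row − (-2)·(row 3/1).
Updated z-row coefficients: x1: 8, x2: 0, x3: 2, s1: 0, s2: 0, s3: 9/5, s4: 0.
No coefficient is strictly negative; the tableau after this pivot is optimal.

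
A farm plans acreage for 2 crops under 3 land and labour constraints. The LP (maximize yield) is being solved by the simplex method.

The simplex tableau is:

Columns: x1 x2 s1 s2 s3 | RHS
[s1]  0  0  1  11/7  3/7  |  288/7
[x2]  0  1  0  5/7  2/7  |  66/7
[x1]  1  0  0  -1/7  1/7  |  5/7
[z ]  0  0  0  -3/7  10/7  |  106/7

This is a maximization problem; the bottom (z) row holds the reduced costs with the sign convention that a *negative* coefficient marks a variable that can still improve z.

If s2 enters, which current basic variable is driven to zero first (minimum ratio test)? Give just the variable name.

Ratios: row 1 (s1): (288/7)/(11/7) = 288/11; row 2 (x2): (66/7)/(5/7) = 66/5; row 3 (x1): entry -1/7 ≤ 0, skip.
Minimum ratio 66/5 is in the x2 row, so x2 leaves.

x2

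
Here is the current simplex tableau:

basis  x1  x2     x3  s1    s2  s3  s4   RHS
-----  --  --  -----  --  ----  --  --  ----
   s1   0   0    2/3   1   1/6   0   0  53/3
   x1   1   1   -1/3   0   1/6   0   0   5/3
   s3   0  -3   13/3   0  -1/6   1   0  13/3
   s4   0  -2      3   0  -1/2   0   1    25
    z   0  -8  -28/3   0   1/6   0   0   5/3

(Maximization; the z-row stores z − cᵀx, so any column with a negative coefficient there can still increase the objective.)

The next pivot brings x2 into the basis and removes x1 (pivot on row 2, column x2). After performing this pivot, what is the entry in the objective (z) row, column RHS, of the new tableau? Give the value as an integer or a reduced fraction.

Pivot element is row 2, column x2: 1.
Normalize row 2: new (row 2, RHS) = (5/3)/1 = 5/3.
z-row ← z-row − (-8)·(new row 2): 5/3 − (-8)·(5/3) = 15.

15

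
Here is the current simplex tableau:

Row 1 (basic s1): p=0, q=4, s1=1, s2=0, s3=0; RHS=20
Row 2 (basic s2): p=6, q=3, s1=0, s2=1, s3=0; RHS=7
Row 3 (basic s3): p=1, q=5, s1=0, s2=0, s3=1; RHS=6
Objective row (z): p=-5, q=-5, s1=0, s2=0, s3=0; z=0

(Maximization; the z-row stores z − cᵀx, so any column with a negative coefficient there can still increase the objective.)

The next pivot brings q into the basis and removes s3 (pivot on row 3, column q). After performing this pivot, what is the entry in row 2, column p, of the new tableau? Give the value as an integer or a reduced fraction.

27/5

Pivot element is row 3, column q: 5.
Normalize row 3: new (row 3, p) = 1/5 = 1/5.
row 2 ← row 2 − 3·(new row 3): 6 − 3·(1/5) = 27/5.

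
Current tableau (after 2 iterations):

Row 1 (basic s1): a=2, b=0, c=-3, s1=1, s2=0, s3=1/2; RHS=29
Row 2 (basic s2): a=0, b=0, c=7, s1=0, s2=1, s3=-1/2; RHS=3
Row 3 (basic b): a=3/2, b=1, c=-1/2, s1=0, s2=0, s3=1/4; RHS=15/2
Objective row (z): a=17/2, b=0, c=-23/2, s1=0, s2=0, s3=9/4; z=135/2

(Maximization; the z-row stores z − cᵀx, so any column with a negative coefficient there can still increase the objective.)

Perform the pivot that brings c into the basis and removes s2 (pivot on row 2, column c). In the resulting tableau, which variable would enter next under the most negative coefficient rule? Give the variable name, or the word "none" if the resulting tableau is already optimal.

Pivot element 7. New z-row = old z-row − (-23/2)·(row 2/7).
Updated z-row coefficients: a: 17/2, b: 0, c: 0, s1: 0, s2: 23/14, s3: 10/7.
No coefficient is strictly negative; the tableau after this pivot is optimal.

none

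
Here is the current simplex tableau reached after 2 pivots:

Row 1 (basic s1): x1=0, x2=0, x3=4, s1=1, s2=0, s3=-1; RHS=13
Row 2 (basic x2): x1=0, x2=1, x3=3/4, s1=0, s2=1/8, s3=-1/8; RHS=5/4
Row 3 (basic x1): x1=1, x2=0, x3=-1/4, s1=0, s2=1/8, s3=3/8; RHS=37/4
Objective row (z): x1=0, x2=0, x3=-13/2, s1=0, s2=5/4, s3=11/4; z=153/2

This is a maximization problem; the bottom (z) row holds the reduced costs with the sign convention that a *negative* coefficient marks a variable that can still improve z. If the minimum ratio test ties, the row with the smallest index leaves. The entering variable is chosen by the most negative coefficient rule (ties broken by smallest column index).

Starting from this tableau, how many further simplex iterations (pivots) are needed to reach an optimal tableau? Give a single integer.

pivot: x3 in, x2 out → z = 262/3
No improving column remains; optimal.

1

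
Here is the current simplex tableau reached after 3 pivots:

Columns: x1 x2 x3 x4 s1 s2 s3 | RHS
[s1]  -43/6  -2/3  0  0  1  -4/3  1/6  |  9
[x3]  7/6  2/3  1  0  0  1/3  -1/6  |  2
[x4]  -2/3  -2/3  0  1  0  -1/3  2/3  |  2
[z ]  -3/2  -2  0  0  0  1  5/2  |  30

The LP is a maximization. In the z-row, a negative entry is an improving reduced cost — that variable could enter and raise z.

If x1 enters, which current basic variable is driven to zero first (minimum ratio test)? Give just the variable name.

x3

Ratios: row 1 (s1): entry -43/6 ≤ 0, skip; row 2 (x3): 2/(7/6) = 12/7; row 3 (x4): entry -2/3 ≤ 0, skip.
Minimum ratio 12/7 is in the x3 row, so x3 leaves.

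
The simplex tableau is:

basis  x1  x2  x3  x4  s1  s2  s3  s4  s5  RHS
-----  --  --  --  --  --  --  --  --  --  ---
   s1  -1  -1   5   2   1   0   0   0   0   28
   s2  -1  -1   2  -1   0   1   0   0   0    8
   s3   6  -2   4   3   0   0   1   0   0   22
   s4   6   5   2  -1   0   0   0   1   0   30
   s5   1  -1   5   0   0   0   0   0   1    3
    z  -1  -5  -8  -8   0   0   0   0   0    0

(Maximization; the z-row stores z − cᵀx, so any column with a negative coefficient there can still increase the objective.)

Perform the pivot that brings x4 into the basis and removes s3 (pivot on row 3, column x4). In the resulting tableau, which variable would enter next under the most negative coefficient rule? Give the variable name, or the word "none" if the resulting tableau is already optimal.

x2

Pivot element 3. New z-row = old z-row − (-8)·(row 3/3).
Updated z-row coefficients: x1: 15, x2: -31/3, x3: 8/3, x4: 0, s1: 0, s2: 0, s3: 8/3, s4: 0, s5: 0.
The most negative is -31/3 in column x2, so x2 would enter next.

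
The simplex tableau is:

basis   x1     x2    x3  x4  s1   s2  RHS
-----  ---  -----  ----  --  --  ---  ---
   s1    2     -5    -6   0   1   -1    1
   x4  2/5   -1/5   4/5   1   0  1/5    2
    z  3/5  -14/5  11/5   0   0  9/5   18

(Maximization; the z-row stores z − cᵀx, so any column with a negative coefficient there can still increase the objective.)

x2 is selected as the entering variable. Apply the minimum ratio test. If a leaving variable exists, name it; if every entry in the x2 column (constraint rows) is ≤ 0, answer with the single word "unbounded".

unbounded

x2-column entries: row 1: -5, row 2: -1/5. All ≤ 0, so x2 can increase without bound; the LP is unbounded in this direction.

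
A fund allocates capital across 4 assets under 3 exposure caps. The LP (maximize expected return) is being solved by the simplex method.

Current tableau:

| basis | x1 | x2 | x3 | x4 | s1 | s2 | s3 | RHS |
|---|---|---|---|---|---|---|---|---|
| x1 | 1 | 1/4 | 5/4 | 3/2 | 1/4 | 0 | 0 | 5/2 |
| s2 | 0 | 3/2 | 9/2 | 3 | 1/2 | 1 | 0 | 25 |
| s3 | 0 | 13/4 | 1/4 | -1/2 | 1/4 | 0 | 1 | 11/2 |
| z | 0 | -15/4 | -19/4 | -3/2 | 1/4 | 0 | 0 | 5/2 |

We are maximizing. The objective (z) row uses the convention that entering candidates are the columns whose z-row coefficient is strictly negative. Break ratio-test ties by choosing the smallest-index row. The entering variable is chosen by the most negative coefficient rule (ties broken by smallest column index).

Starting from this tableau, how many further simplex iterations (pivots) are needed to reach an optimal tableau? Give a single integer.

pivot: x3 in, x1 out → z = 12
pivot: x2 in, s3 out → z = 131/8
No improving column remains; optimal.

2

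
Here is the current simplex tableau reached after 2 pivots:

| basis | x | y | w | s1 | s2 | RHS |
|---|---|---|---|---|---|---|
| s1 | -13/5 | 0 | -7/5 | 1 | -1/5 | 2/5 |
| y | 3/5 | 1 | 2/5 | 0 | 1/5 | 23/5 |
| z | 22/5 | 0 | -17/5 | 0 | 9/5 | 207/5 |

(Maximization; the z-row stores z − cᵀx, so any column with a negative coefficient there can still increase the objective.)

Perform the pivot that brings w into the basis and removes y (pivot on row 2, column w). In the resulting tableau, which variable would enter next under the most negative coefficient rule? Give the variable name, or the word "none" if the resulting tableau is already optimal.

Pivot element 2/5. New z-row = old z-row − (-17/5)·(row 2/(2/5)).
Updated z-row coefficients: x: 19/2, y: 17/2, w: 0, s1: 0, s2: 7/2.
No coefficient is strictly negative; the tableau after this pivot is optimal.

none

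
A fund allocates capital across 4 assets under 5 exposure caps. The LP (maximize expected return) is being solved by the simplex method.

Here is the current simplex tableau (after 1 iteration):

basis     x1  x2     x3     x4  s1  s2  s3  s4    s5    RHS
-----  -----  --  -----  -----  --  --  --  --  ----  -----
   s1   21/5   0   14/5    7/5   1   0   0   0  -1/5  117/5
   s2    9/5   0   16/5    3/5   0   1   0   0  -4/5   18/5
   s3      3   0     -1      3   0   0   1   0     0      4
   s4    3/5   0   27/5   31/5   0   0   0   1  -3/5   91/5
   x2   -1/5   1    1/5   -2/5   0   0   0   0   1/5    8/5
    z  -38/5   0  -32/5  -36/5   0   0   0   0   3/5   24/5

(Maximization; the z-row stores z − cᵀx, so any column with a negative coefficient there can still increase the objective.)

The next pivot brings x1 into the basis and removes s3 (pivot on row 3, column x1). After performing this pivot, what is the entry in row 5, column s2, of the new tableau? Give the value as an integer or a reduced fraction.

Pivot element is row 3, column x1: 3.
Normalize row 3: new (row 3, s2) = 0/3 = 0.
row 5 ← row 5 − (-1/5)·(new row 3): 0 − (-1/5)·0 = 0.

0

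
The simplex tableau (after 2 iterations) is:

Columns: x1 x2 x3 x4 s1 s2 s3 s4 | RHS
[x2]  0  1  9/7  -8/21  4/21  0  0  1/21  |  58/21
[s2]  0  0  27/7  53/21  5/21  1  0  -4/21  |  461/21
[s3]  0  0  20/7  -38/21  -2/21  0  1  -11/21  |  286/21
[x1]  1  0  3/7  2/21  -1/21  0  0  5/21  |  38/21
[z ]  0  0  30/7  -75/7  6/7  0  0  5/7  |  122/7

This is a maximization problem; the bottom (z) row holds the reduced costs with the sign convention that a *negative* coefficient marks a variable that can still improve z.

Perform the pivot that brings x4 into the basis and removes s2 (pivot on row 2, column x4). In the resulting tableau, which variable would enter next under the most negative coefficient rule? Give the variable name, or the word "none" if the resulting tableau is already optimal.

s4

Pivot element 53/21. New z-row = old z-row − (-75/7)·(row 2/(53/21)).
Updated z-row coefficients: x1: 0, x2: 0, x3: 1095/53, x4: 0, s1: 99/53, s2: 225/53, s3: 0, s4: -5/53.
The most negative is -5/53 in column s4, so s4 would enter next.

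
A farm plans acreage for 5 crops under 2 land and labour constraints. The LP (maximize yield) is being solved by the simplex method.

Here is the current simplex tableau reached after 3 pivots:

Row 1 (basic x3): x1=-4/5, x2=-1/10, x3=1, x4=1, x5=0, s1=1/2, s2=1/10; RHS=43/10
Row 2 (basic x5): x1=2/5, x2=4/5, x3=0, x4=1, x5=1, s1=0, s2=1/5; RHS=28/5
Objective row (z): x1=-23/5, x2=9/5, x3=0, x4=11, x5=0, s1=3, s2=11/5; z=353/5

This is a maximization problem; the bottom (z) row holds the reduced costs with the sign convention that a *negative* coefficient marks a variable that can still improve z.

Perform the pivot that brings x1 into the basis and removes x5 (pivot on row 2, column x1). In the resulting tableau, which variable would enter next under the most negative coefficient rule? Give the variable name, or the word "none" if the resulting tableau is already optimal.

none

Pivot element 2/5. New z-row = old z-row − (-23/5)·(row 2/(2/5)).
Updated z-row coefficients: x1: 0, x2: 11, x3: 0, x4: 45/2, x5: 23/2, s1: 3, s2: 9/2.
No coefficient is strictly negative; the tableau after this pivot is optimal.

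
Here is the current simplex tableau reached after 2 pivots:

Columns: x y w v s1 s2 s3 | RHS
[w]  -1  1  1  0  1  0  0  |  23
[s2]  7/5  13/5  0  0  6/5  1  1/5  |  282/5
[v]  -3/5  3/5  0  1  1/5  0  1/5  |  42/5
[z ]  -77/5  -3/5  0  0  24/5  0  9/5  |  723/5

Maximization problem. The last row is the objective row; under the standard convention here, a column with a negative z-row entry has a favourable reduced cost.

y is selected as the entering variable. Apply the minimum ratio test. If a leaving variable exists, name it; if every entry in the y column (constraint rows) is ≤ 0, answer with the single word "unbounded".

v

Ratios: row 1 (w): 23/1 = 23; row 2 (s2): (282/5)/(13/5) = 282/13; row 3 (v): (42/5)/(3/5) = 14.
Minimum ratio is in the v row, so v leaves.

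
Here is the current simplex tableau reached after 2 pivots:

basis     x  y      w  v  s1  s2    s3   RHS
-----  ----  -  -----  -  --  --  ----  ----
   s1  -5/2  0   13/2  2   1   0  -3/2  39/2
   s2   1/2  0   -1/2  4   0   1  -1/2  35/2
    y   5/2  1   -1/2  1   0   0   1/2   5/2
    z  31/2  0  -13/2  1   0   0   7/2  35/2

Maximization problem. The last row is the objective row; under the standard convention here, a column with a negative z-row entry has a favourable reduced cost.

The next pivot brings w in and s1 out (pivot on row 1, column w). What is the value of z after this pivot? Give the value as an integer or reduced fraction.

Minimum ratio for w: (39/2)/(13/2) = 3.
z changes by −(z-row coeff of w)·ratio = −(-13/2)·3 = 39/2.
New z = 35/2 + (39/2) = 37.

37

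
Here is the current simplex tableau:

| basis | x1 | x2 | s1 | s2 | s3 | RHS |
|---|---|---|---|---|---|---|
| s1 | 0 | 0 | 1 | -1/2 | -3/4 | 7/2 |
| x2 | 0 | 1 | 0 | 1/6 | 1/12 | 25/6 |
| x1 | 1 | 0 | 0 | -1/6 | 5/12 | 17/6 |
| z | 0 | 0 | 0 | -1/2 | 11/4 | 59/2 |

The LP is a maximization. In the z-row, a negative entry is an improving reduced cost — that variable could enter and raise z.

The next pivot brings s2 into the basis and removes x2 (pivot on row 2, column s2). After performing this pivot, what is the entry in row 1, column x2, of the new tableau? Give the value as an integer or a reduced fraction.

3

Pivot element is row 2, column s2: 1/6.
Normalize row 2: new (row 2, x2) = 1/(1/6) = 6.
row 1 ← row 1 − (-1/2)·(new row 2): 0 − (-1/2)·6 = 3.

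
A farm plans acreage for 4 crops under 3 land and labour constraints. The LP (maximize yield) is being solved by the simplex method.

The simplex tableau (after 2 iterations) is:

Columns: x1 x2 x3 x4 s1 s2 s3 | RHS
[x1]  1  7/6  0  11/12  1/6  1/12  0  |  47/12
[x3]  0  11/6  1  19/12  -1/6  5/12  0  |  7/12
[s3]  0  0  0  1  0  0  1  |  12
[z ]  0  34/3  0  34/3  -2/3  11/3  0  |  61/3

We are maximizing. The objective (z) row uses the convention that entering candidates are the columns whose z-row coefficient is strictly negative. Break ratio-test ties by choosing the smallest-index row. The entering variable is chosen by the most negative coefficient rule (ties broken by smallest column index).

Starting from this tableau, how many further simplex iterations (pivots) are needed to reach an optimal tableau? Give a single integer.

1

pivot: s1 in, x1 out → z = 36
No improving column remains; optimal.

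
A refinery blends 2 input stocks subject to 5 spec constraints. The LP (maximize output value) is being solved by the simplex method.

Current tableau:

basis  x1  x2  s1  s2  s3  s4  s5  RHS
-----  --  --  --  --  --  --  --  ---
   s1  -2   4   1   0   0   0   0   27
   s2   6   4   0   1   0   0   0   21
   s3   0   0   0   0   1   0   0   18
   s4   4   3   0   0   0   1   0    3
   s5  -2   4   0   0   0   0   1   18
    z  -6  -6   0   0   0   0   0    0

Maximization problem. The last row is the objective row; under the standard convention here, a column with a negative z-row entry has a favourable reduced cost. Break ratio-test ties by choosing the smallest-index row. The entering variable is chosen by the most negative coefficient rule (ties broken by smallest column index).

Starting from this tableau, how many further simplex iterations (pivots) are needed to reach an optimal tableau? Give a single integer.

pivot: x1 in, s4 out → z = 9/2
pivot: x2 in, x1 out → z = 6
No improving column remains; optimal.

2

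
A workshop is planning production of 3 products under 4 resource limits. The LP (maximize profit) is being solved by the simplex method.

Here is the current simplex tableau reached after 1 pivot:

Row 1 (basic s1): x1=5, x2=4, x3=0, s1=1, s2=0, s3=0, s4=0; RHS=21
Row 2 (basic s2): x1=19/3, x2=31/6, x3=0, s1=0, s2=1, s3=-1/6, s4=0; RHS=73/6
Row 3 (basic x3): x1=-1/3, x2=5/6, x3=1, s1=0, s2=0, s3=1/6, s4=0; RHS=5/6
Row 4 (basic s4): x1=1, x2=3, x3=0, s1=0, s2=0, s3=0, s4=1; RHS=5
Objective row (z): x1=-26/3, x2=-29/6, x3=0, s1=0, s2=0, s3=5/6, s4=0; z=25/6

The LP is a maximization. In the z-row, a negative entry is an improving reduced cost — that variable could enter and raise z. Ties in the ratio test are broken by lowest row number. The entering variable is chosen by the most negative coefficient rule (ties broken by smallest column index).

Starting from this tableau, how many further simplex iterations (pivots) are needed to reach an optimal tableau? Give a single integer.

1

pivot: x1 in, s2 out → z = 791/38
No improving column remains; optimal.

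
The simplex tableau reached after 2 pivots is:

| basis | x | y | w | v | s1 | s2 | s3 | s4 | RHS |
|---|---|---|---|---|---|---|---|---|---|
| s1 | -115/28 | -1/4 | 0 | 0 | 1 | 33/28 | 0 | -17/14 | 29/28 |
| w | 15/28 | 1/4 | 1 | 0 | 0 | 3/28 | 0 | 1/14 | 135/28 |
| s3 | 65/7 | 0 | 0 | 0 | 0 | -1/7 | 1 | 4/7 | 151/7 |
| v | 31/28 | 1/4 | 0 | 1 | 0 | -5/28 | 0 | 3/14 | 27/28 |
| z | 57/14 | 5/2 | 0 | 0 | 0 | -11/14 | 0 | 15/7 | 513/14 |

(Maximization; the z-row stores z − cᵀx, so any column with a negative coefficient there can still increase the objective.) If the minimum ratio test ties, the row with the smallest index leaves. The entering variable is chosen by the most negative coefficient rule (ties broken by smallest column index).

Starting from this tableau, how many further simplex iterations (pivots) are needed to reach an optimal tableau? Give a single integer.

pivot: s2 in, s1 out → z = 112/3
No improving column remains; optimal.

1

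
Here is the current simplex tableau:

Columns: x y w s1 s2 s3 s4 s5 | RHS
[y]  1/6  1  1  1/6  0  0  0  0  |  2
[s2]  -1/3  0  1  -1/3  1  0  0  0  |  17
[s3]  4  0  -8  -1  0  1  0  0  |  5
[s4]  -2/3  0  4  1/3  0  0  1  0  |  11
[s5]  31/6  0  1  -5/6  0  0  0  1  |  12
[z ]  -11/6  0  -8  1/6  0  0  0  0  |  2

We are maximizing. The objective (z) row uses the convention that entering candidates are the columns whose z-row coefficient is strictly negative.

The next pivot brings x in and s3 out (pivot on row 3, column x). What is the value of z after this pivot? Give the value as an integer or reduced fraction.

103/24

Minimum ratio for x: 5/4 = 5/4.
z changes by −(z-row coeff of x)·ratio = −(-11/6)·(5/4) = 55/24.
New z = 2 + (55/24) = 103/24.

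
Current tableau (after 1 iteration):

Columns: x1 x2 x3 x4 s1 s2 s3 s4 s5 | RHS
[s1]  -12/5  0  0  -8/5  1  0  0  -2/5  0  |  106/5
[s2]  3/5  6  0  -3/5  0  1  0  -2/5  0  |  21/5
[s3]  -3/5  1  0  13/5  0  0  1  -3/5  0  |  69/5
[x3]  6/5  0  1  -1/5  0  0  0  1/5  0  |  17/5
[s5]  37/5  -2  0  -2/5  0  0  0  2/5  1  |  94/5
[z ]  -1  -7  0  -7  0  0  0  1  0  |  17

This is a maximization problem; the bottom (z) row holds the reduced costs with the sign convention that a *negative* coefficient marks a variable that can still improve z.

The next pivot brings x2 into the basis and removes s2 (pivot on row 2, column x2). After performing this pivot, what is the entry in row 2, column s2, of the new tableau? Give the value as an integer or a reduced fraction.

1/6

Pivot element is row 2, column x2: 6.
Normalize row 2: new (row 2, s2) = 1/6 = 1/6.
Row 2 is the pivot row, so the entry is 1/6.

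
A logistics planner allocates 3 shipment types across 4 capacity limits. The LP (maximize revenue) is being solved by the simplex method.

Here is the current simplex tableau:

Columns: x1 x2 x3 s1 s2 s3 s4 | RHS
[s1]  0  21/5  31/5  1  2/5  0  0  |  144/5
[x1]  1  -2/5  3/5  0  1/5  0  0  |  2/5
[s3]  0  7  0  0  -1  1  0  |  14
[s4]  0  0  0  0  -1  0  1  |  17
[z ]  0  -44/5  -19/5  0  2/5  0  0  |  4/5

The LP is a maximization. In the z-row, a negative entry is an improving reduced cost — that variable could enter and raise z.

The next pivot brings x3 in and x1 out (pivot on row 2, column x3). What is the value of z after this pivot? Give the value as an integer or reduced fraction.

10/3

Minimum ratio for x3: (2/5)/(3/5) = 2/3.
z changes by −(z-row coeff of x3)·ratio = −(-19/5)·(2/3) = 38/15.
New z = 4/5 + (38/15) = 10/3.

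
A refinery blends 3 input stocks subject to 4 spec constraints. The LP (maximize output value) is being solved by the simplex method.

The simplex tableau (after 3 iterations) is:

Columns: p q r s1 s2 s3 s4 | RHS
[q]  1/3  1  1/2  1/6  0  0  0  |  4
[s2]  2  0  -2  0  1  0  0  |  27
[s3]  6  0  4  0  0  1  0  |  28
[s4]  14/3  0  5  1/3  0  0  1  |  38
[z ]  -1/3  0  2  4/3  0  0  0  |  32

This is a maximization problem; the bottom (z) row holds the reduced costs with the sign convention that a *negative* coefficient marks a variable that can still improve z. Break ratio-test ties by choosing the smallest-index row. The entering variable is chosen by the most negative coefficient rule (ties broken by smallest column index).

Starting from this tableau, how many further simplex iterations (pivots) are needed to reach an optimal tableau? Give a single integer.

pivot: p in, s3 out → z = 302/9
No improving column remains; optimal.

1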